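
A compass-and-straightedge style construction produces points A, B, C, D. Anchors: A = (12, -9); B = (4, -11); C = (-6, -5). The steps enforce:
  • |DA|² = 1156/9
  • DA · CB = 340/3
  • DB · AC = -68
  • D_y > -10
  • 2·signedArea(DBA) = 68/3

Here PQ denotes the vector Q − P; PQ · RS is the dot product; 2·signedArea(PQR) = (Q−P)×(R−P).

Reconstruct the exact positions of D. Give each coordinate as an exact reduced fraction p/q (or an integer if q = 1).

1. D_x = 2/3  [2·signedArea(DBA) = 68/3 ∩ DB · AC = -68]
2. D_y = -9  [2·signedArea(DBA) = 68/3 ∩ DB · AC = -68]
   → D = (2/3, -9)

D = (2/3, -9)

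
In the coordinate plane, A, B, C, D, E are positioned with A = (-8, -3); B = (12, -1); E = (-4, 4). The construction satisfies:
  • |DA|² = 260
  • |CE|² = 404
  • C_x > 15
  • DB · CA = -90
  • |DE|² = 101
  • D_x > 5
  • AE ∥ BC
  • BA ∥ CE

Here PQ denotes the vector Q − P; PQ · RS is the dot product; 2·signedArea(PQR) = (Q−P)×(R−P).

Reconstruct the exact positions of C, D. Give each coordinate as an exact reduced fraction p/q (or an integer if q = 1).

C = (16, 6)
D = (6, 5)

1. C_x = 16  [BA ∥ CE ∩ AE ∥ BC]
2. C_y = 6  [BA ∥ CE ∩ AE ∥ BC]
   → C = (16, 6)
3. D_x = 6  [line 24·x + 9·y + -189 = 0 ∩ |DE|² = 101]
4. D_y = 5  [line 24·x + 9·y + -189 = 0 ∩ |DE|² = 101]
   → D = (6, 5)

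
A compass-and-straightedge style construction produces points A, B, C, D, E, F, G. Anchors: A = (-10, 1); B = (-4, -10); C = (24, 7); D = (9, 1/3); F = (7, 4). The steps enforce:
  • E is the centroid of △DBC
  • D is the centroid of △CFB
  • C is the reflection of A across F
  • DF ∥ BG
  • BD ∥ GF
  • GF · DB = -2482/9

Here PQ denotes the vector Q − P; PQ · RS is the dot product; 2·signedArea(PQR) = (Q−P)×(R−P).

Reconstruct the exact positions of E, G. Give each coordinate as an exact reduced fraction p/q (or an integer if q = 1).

1. E_x = 29/3  [E is the centroid of △DBC]
2. E_y = -8/9  [E is the centroid of △DBC]
   → E = (29/3, -8/9)
3. G_x = -6  [BD ∥ GF ∩ DF ∥ BG]
4. G_y = -19/3  [BD ∥ GF ∩ DF ∥ BG]
   → G = (-6, -19/3)

E = (29/3, -8/9)
G = (-6, -19/3)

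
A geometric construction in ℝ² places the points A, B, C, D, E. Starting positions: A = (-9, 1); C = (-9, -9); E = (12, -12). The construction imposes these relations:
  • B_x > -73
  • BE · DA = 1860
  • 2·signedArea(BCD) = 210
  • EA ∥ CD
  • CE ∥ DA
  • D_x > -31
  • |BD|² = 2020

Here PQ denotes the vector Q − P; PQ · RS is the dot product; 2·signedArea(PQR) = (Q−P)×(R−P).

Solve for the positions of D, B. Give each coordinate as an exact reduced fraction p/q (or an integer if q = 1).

1. D_x = -30  [CE ∥ DA ∩ EA ∥ CD]
2. D_y = 4  [CE ∥ DA ∩ EA ∥ CD]
   → D = (-30, 4)
3. B_x = -72  [2·signedArea(BCD) = 210 ∩ BE · DA = 1860]
4. B_y = 20  [2·signedArea(BCD) = 210 ∩ BE · DA = 1860]
   → B = (-72, 20)

B = (-72, 20)
D = (-30, 4)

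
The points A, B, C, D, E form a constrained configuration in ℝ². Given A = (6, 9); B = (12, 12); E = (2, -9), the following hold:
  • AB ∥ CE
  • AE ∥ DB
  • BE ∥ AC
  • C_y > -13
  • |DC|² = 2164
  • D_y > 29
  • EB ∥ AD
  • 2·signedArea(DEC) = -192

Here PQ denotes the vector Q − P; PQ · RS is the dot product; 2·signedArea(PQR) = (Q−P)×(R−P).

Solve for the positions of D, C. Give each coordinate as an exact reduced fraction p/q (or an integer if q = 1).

C = (-4, -12)
D = (16, 30)

1. D_x = 16  [AE ∥ DB ∩ EB ∥ AD]
2. D_y = 30  [AE ∥ DB ∩ EB ∥ AD]
   → D = (16, 30)
3. C_x = -4  [AB ∥ CE ∩ BE ∥ AC]
4. C_y = -12  [AB ∥ CE ∩ BE ∥ AC]
   → C = (-4, -12)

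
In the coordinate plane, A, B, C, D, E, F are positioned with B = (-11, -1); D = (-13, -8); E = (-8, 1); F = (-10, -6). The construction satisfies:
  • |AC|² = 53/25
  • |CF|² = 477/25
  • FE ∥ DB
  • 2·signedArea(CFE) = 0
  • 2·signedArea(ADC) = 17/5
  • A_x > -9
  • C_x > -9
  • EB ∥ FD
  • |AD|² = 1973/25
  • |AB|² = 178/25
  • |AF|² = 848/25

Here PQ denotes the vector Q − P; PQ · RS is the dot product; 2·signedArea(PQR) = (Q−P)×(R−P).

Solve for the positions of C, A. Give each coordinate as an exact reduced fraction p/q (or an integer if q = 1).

1. C_x = -44/5  [line -7·x + 2·y + -58 = 0 ∩ |CF|² = 477/25]
2. C_y = -9/5  [line -7·x + 2·y + -58 = 0 ∩ |CF|² = 477/25]
   → C = (-44/5, -9/5)
3. A_x = -42/5  [line -31/5·x + 21/5·y + -252/5 = 0 ∩ |AD|² = 1973/25]
4. A_y = -2/5  [line -31/5·x + 21/5·y + -252/5 = 0 ∩ |AD|² = 1973/25]
   → A = (-42/5, -2/5)

A = (-42/5, -2/5)
C = (-44/5, -9/5)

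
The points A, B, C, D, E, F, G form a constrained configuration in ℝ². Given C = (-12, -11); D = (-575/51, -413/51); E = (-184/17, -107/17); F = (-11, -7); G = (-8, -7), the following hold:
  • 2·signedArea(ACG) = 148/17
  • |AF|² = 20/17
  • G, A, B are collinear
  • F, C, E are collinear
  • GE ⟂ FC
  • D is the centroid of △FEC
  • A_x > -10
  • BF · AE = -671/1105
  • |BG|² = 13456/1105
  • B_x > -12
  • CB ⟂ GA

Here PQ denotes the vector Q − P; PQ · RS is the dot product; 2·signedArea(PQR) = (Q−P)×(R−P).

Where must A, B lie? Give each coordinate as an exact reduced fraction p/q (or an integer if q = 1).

A = (-169/17, -115/17)
B = (-12668/1105, -7271/1105)

1. A_x = -169/17  [line -4·x + 4·y + -216/17 = 0 ∩ |AF|² = 20/17]
2. A_y = -115/17  [line -4·x + 4·y + -216/17 = 0 ∩ |AF|² = 20/17]
   → A = (-169/17, -115/17)
3. B_x = -12668/1105  [G, A, B are collinear ∩ CB ⟂ GA]
4. B_y = -7271/1105  [G, A, B are collinear ∩ CB ⟂ GA]
   → B = (-12668/1105, -7271/1105)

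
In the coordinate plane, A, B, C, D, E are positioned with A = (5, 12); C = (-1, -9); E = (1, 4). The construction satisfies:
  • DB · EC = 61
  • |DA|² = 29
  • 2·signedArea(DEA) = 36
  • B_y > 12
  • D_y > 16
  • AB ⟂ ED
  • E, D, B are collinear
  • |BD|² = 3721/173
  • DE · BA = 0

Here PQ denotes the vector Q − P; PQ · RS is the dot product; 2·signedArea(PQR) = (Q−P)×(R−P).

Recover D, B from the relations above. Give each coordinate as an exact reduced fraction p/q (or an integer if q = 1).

1. D_x = 3  [line -8·x + 4·y + -44 = 0 ∩ |DA|² = 29]
2. D_y = 17  [line -8·x + 4·y + -44 = 0 ∩ |DA|² = 29]
   → D = (3, 17)
3. B_x = 397/173  [DE · BA = 0 ∩ E, D, B are collinear]
4. B_y = 2148/173  [DE · BA = 0 ∩ E, D, B are collinear]
   → B = (397/173, 2148/173)

B = (397/173, 2148/173)
D = (3, 17)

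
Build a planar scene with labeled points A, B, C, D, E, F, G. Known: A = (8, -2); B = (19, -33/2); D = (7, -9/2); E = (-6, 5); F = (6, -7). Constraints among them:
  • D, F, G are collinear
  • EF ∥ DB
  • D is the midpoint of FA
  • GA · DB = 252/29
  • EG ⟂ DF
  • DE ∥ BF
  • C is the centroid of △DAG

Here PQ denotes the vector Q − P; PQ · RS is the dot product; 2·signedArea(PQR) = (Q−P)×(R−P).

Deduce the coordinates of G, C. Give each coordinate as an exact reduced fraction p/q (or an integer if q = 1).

C = (227/29, -141/58)
G = (246/29, -23/29)

1. G_x = 246/29  [D, F, G are collinear ∩ EG ⟂ DF]
2. G_y = -23/29  [D, F, G are collinear ∩ EG ⟂ DF]
   → G = (246/29, -23/29)
3. C_x = 227/29  [C is the centroid of △DAG]
4. C_y = -141/58  [C is the centroid of △DAG]
   → C = (227/29, -141/58)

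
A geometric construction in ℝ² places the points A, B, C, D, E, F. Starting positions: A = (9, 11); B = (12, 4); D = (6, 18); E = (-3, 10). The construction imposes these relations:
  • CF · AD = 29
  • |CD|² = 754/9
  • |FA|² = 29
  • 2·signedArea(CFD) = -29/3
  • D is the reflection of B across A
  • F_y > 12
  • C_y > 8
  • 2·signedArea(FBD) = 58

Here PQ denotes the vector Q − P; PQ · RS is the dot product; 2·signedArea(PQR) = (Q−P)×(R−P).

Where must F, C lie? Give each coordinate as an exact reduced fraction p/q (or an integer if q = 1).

C = (13/3, 9)
F = (4, 13)

1. F_x = 4  [line -14·x + -6·y + 134 = 0 ∩ |FA|² = 29]
2. F_y = 13  [line -14·x + -6·y + 134 = 0 ∩ |FA|² = 29]
   → F = (4, 13)
3. C_x = 13/3  [2·signedArea(CFD) = -29/3 ∩ CF · AD = 29]
4. C_y = 9  [2·signedArea(CFD) = -29/3 ∩ CF · AD = 29]
   → C = (13/3, 9)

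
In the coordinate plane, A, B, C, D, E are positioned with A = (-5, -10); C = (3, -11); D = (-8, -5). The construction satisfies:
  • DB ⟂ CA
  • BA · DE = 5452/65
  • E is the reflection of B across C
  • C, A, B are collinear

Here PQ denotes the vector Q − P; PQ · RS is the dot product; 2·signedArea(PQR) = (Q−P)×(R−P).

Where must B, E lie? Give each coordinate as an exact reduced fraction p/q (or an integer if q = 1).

1. B_x = -557/65  [C, A, B are collinear ∩ DB ⟂ CA]
2. B_y = -621/65  [C, A, B are collinear ∩ DB ⟂ CA]
   → B = (-557/65, -621/65)
3. E_x = 947/65  [E is the reflection of B across C]
4. E_y = -809/65  [E is the reflection of B across C]
   → E = (947/65, -809/65)

B = (-557/65, -621/65)
E = (947/65, -809/65)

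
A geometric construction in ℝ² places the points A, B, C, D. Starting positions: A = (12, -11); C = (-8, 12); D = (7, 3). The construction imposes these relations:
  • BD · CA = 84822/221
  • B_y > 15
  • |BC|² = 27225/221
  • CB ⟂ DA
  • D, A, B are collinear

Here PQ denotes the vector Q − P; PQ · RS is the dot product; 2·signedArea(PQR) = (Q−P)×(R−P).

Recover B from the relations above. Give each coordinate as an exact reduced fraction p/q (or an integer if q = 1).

1. B_x = 542/221  [D, A, B are collinear ∩ CB ⟂ DA]
2. B_y = 3477/221  [D, A, B are collinear ∩ CB ⟂ DA]
   → B = (542/221, 3477/221)

B = (542/221, 3477/221)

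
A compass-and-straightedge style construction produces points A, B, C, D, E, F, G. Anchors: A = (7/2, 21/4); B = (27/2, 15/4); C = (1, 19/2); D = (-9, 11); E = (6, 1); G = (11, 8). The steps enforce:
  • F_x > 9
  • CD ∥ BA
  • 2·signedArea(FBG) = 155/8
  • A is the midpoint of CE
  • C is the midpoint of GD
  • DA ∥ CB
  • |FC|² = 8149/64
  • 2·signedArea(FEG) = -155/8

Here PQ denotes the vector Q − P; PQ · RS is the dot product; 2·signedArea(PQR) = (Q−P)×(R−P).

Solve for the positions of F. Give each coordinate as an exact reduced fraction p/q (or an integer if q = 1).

F = (39/4, 19/8)

1. F_x = 39/4  [2·signedArea(FBG) = 155/8 ∩ 2·signedArea(FEG) = -155/8]
2. F_y = 19/8  [2·signedArea(FBG) = 155/8 ∩ 2·signedArea(FEG) = -155/8]
   → F = (39/4, 19/8)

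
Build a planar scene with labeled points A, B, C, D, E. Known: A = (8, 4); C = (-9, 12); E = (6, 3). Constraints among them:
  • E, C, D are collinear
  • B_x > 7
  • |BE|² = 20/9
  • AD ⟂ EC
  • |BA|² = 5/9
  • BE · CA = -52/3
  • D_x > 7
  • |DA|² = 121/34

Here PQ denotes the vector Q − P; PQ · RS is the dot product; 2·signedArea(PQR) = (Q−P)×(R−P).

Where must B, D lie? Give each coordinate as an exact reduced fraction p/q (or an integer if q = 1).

B = (22/3, 11/3)
D = (239/34, 81/34)

1. B_x = 22/3  [line -17·x + 8·y + 286/3 = 0 ∩ |BE|² = 20/9]
2. B_y = 11/3  [line -17·x + 8·y + 286/3 = 0 ∩ |BE|² = 20/9]
   → B = (22/3, 11/3)
3. D_x = 239/34  [E, C, D are collinear ∩ AD ⟂ EC]
4. D_y = 81/34  [E, C, D are collinear ∩ AD ⟂ EC]
   → D = (239/34, 81/34)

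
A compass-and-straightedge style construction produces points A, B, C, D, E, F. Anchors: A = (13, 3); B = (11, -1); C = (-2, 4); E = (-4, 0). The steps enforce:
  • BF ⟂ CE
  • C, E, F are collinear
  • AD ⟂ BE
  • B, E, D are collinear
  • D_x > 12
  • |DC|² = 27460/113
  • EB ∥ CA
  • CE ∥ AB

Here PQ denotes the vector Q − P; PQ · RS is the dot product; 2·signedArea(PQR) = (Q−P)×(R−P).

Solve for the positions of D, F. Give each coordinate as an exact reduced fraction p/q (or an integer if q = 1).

D = (1438/113, -126/113)
F = (-7/5, 26/5)

1. D_x = 1438/113  [B, E, D are collinear ∩ AD ⟂ BE]
2. D_y = -126/113  [B, E, D are collinear ∩ AD ⟂ BE]
   → D = (1438/113, -126/113)
3. F_x = -7/5  [C, E, F are collinear ∩ BF ⟂ CE]
4. F_y = 26/5  [C, E, F are collinear ∩ BF ⟂ CE]
   → F = (-7/5, 26/5)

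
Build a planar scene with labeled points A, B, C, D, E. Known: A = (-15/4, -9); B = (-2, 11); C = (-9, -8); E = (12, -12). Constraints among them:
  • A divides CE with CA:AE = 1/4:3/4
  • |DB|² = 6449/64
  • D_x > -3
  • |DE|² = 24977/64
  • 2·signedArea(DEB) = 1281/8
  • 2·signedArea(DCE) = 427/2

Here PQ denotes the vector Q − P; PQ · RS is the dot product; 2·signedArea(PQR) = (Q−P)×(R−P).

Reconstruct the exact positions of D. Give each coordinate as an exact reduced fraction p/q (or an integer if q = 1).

D = (-23/8, 1)

1. D_x = -23/8  [2·signedArea(DCE) = 427/2 ∩ 2·signedArea(DEB) = 1281/8]
2. D_y = 1  [2·signedArea(DCE) = 427/2 ∩ 2·signedArea(DEB) = 1281/8]
   → D = (-23/8, 1)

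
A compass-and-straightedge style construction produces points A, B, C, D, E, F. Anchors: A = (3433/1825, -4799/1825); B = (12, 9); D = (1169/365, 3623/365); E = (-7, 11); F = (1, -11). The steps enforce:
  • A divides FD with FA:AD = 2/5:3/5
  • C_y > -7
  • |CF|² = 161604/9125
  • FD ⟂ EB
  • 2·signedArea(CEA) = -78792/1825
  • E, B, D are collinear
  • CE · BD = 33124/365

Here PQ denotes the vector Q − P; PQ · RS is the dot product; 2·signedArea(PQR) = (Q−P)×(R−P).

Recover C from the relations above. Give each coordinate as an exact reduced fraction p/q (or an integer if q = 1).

C = (2629/1825, -12437/1825)

1. C_x = 2629/1825  [CE · BD = 33124/365 ∩ 2·signedArea(CEA) = -78792/1825]
2. C_y = -12437/1825  [CE · BD = 33124/365 ∩ 2·signedArea(CEA) = -78792/1825]
   → C = (2629/1825, -12437/1825)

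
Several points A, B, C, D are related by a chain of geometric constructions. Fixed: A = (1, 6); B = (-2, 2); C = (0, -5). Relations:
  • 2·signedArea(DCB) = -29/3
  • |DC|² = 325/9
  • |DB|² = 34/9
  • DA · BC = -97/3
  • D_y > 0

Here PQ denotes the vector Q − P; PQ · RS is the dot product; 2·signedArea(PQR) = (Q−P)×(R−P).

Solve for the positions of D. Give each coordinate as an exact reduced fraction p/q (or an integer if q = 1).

1. D_x = -1/3  [DA · BC = -97/3 ∩ 2·signedArea(DCB) = -29/3]
2. D_y = 1  [DA · BC = -97/3 ∩ 2·signedArea(DCB) = -29/3]
   → D = (-1/3, 1)

D = (-1/3, 1)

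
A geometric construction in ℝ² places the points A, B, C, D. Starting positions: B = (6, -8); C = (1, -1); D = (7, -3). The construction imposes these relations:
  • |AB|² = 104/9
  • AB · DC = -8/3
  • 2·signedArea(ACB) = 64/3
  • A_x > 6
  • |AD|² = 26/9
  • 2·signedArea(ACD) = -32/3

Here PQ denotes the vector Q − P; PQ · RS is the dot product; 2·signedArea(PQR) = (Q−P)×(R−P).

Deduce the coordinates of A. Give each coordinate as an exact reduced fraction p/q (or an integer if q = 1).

1. A_x = 20/3  [2·signedArea(ACB) = 64/3 ∩ AB · DC = -8/3]
2. A_y = -14/3  [2·signedArea(ACB) = 64/3 ∩ AB · DC = -8/3]
   → A = (20/3, -14/3)

A = (20/3, -14/3)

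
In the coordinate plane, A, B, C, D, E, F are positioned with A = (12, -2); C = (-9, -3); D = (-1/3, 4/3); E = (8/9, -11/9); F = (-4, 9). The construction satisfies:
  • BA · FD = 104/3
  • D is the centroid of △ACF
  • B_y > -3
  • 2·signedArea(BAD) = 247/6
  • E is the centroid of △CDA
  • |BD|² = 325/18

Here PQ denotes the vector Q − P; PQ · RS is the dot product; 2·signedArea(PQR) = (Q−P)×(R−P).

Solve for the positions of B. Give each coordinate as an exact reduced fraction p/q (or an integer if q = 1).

1. B_x = 3/2  [BA · FD = 104/3 ∩ 2·signedArea(BAD) = 247/6]
2. B_y = -5/2  [BA · FD = 104/3 ∩ 2·signedArea(BAD) = 247/6]
   → B = (3/2, -5/2)

B = (3/2, -5/2)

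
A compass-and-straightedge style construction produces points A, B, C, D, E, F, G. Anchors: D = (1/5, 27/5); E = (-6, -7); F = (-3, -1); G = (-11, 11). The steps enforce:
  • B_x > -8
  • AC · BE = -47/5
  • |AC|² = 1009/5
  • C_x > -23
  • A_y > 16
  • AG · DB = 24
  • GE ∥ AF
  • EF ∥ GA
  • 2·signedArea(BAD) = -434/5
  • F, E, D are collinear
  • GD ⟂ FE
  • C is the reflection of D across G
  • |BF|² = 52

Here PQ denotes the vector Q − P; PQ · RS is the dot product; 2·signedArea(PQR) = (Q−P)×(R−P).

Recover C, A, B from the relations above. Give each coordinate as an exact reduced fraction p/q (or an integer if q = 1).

A = (-8, 17)
B = (-7, 5)
C = (-111/5, 83/5)

1. C_x = -111/5  [C is the reflection of D across G]
2. C_y = 83/5  [C is the reflection of D across G]
   → C = (-111/5, 83/5)
3. A_x = -8  [GE ∥ AF ∩ EF ∥ GA]
4. A_y = 17  [GE ∥ AF ∩ EF ∥ GA]
   → A = (-8, 17)
5. B_x = -7  [2·signedArea(BAD) = -434/5 ∩ AC · BE = -47/5]
6. B_y = 5  [2·signedArea(BAD) = -434/5 ∩ AC · BE = -47/5]
   → B = (-7, 5)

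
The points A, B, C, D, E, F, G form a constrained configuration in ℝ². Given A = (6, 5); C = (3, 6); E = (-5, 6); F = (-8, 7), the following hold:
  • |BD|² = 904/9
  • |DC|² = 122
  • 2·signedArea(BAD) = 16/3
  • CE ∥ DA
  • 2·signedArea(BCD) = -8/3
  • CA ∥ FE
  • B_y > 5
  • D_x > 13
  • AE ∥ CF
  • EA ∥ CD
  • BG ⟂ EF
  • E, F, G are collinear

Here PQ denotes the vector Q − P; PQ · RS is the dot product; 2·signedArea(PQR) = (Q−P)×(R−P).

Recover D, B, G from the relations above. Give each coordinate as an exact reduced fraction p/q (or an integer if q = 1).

B = (4, 17/3)
D = (14, 5)
G = (16/5, 49/15)

1. D_x = 14  [CE ∥ DA ∩ EA ∥ CD]
2. D_y = 5  [CE ∥ DA ∩ EA ∥ CD]
   → D = (14, 5)
3. B_x = 4  [2·signedArea(BAD) = 16/3 ∩ 2·signedArea(BCD) = -8/3]
4. B_y = 17/3  [2·signedArea(BAD) = 16/3 ∩ 2·signedArea(BCD) = -8/3]
   → B = (4, 17/3)
5. G_x = 16/5  [E, F, G are collinear ∩ BG ⟂ EF]
6. G_y = 49/15  [E, F, G are collinear ∩ BG ⟂ EF]
   → G = (16/5, 49/15)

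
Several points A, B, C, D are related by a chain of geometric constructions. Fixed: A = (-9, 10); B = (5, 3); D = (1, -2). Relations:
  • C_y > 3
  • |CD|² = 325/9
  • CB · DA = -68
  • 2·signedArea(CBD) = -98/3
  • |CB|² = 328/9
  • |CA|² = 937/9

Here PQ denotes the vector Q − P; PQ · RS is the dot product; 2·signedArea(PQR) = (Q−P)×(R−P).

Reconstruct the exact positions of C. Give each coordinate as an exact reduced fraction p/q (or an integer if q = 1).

1. C_x = -1  [2·signedArea(CBD) = -98/3 ∩ CB · DA = -68]
2. C_y = 11/3  [2·signedArea(CBD) = -98/3 ∩ CB · DA = -68]
   → C = (-1, 11/3)

C = (-1, 11/3)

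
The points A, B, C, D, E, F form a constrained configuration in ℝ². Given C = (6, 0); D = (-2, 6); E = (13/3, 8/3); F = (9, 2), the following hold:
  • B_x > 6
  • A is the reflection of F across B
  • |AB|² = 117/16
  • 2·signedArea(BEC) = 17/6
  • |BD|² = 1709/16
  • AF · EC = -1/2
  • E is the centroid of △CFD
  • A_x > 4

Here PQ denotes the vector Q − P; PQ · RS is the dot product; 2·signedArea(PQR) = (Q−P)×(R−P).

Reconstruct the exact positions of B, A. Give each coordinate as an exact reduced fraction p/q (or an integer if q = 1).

A = (9/2, -1)
B = (27/4, 1/2)

1. B_x = 27/4  [line 8/3·x + 5/3·y + -113/6 = 0 ∩ |BD|² = 1709/16]
2. B_y = 1/2  [line 8/3·x + 5/3·y + -113/6 = 0 ∩ |BD|² = 1709/16]
   → B = (27/4, 1/2)
3. A_x = 9/2  [A is the reflection of F across B]
4. A_y = -1  [A is the reflection of F across B]
   → A = (9/2, -1)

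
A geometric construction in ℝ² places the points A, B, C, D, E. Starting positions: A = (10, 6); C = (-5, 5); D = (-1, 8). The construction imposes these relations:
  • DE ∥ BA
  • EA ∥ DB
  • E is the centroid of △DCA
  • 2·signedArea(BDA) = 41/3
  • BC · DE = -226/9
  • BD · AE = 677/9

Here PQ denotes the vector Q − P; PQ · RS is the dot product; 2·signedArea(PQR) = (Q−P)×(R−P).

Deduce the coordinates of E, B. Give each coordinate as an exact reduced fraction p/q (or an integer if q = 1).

B = (23/3, 23/3)
E = (4/3, 19/3)

1. E_x = 4/3  [E is the centroid of △DCA]
2. E_y = 19/3  [E is the centroid of △DCA]
   → E = (4/3, 19/3)
3. B_x = 23/3  [DE ∥ BA ∩ EA ∥ DB]
4. B_y = 23/3  [DE ∥ BA ∩ EA ∥ DB]
   → B = (23/3, 23/3)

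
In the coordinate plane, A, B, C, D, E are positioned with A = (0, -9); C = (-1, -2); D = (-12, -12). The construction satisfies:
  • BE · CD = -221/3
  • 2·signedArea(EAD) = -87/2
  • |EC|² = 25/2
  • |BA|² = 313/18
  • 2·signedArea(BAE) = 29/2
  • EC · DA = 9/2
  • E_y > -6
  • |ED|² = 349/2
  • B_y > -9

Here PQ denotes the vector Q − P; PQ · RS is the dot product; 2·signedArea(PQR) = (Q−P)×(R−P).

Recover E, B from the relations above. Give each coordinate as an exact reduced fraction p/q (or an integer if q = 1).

B = (-25/6, -53/6)
E = (-1/2, -11/2)

1. E_x = -1/2  [EC · DA = 9/2 ∩ 2·signedArea(EAD) = -87/2]
2. E_y = -11/2  [EC · DA = 9/2 ∩ 2·signedArea(EAD) = -87/2]
   → E = (-1/2, -11/2)
3. B_x = -25/6  [2·signedArea(BAE) = 29/2 ∩ BE · CD = -221/3]
4. B_y = -53/6  [2·signedArea(BAE) = 29/2 ∩ BE · CD = -221/3]
   → B = (-25/6, -53/6)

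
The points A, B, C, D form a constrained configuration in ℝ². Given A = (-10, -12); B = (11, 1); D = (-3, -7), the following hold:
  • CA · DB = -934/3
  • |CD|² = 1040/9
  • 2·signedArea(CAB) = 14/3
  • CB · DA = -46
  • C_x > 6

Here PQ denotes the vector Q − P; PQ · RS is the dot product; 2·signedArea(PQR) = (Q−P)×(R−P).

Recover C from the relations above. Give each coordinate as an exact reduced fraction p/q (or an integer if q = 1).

1. C_x = 19/3  [CA · DB = -934/3 ∩ 2·signedArea(CAB) = 14/3]
2. C_y = -5/3  [CA · DB = -934/3 ∩ 2·signedArea(CAB) = 14/3]
   → C = (19/3, -5/3)

C = (19/3, -5/3)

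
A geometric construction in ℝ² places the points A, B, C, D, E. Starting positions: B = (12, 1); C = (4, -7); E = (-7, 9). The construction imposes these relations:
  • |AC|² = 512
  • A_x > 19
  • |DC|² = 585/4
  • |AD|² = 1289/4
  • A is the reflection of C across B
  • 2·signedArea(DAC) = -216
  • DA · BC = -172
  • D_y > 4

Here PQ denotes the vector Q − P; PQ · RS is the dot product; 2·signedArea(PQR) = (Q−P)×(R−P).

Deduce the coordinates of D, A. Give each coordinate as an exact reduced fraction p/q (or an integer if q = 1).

1. A_x = 20  [A is the reflection of C across B]
2. A_y = 9  [A is the reflection of C across B]
   → A = (20, 9)
3. D_x = 5/2  [DA · BC = -172 ∩ 2·signedArea(DAC) = -216]
4. D_y = 5  [DA · BC = -172 ∩ 2·signedArea(DAC) = -216]
   → D = (5/2, 5)

A = (20, 9)
D = (5/2, 5)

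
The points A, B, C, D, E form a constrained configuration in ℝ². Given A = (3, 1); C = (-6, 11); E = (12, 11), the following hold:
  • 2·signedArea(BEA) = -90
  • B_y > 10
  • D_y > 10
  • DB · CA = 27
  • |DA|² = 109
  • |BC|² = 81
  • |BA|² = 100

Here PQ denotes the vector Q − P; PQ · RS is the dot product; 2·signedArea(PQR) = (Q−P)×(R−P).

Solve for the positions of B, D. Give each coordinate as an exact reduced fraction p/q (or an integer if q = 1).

B = (3, 11)
D = (0, 11)

1. B_x = 3  [line 10·x + -9·y + 69 = 0 ∩ |BC|² = 81]
2. B_y = 11  [line 10·x + -9·y + 69 = 0 ∩ |BC|² = 81]
   → B = (3, 11)
3. D_x = 0  [line -9·x + 10·y + -110 = 0 ∩ |DA|² = 109]
4. D_y = 11  [line -9·x + 10·y + -110 = 0 ∩ |DA|² = 109]
   → D = (0, 11)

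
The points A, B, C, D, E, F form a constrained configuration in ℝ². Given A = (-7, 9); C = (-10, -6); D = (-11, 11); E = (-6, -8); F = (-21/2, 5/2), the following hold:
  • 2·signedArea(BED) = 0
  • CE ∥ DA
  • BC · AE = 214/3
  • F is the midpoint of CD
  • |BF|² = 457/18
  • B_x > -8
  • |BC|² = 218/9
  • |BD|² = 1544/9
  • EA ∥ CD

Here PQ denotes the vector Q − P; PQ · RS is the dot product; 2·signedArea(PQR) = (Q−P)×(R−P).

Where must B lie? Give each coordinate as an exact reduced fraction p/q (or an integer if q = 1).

B = (-23/3, -5/3)

1. B_x = -23/3  [2·signedArea(BED) = 0 ∩ BC · AE = 214/3]
2. B_y = -5/3  [2·signedArea(BED) = 0 ∩ BC · AE = 214/3]
   → B = (-23/3, -5/3)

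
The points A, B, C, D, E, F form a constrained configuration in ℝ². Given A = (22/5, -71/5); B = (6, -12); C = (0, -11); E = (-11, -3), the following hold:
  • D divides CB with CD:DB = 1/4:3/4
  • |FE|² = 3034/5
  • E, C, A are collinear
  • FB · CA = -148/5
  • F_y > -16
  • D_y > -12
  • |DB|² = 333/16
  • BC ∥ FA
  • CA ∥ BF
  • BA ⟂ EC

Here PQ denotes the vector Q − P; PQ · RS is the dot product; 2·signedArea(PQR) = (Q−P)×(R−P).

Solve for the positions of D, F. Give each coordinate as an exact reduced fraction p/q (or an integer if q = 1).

D = (3/2, -45/4)
F = (52/5, -76/5)

1. D_x = 3/2  [D divides CB with CD:DB = 1/4:3/4]
2. D_y = -45/4  [D divides CB with CD:DB = 1/4:3/4]
   → D = (3/2, -45/4)
3. F_x = 52/5  [BC ∥ FA ∩ CA ∥ BF]
4. F_y = -76/5  [BC ∥ FA ∩ CA ∥ BF]
   → F = (52/5, -76/5)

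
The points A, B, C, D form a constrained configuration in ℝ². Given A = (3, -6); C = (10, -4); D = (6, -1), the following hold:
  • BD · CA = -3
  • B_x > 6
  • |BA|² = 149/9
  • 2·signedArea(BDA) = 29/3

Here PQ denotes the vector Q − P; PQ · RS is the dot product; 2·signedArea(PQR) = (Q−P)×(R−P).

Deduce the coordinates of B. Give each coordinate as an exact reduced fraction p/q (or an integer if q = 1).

1. B_x = 19/3  [BD · CA = -3 ∩ 2·signedArea(BDA) = 29/3]
2. B_y = -11/3  [BD · CA = -3 ∩ 2·signedArea(BDA) = 29/3]
   → B = (19/3, -11/3)

B = (19/3, -11/3)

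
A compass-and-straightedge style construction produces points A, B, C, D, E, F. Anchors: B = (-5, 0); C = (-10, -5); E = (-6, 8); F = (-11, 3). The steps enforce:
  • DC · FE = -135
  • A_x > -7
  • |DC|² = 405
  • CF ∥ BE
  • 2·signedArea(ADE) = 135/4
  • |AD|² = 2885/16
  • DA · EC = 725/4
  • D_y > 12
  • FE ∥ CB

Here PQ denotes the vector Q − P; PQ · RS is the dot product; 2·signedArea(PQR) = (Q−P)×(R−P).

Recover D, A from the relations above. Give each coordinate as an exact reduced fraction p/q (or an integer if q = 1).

A = (-13/2, 3/4)
D = (-1, 13)

1. D_x = -1  [line -5·x + -5·y + 60 = 0 ∩ |DC|² = 405]
2. D_y = 13  [line -5·x + -5·y + 60 = 0 ∩ |DC|² = 405]
   → D = (-1, 13)
3. A_x = -13/2  [DA · EC = 725/4 ∩ 2·signedArea(ADE) = 135/4]
4. A_y = 3/4  [DA · EC = 725/4 ∩ 2·signedArea(ADE) = 135/4]
   → A = (-13/2, 3/4)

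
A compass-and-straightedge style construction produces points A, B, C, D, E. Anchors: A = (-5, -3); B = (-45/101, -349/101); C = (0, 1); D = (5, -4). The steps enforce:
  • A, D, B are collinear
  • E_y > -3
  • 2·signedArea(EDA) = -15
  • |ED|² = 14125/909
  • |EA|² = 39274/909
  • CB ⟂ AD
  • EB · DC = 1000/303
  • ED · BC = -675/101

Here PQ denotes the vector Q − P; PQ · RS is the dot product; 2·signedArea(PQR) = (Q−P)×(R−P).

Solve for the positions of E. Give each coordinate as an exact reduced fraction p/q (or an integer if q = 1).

E = (460/303, -652/303)

1. E_x = 460/303  [2·signedArea(EDA) = -15 ∩ EB · DC = 1000/303]
2. E_y = -652/303  [2·signedArea(EDA) = -15 ∩ EB · DC = 1000/303]
   → E = (460/303, -652/303)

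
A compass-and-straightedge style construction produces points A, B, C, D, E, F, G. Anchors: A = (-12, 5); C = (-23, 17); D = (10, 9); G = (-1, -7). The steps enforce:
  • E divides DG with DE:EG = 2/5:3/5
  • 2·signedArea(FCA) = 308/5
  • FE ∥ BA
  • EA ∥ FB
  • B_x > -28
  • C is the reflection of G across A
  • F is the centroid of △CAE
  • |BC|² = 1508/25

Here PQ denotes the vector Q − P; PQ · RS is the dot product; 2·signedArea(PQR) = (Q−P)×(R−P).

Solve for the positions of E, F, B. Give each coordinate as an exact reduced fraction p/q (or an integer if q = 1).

1. E_x = 28/5  [E divides DG with DE:EG = 2/5:3/5]
2. E_y = 13/5  [E divides DG with DE:EG = 2/5:3/5]
   → E = (28/5, 13/5)
3. F_x = -49/5  [F is the centroid of △CAE]
4. F_y = 41/5  [F is the centroid of △CAE]
   → F = (-49/5, 41/5)
5. B_x = -137/5  [FE ∥ BA ∩ EA ∥ FB]
6. B_y = 53/5  [FE ∥ BA ∩ EA ∥ FB]
   → B = (-137/5, 53/5)

B = (-137/5, 53/5)
E = (28/5, 13/5)
F = (-49/5, 41/5)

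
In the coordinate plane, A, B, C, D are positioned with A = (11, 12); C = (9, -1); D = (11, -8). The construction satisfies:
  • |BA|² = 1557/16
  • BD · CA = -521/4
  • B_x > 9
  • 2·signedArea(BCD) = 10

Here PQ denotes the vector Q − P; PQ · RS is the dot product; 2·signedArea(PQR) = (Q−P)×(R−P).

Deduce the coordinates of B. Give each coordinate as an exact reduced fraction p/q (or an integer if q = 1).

1. B_x = 19/2  [BD · CA = -521/4 ∩ 2·signedArea(BCD) = 10]
2. B_y = 9/4  [BD · CA = -521/4 ∩ 2·signedArea(BCD) = 10]
   → B = (19/2, 9/4)

B = (19/2, 9/4)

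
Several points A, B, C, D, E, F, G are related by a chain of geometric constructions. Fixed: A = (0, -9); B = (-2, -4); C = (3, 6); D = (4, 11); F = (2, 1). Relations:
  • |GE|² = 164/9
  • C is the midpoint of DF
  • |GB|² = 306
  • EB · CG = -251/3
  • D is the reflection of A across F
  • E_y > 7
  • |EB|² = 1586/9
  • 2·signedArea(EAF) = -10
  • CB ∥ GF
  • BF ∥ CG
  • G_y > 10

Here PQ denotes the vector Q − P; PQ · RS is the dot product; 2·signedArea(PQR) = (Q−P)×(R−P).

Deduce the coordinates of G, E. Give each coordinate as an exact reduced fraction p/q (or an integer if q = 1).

E = (13/3, 23/3)
G = (7, 11)

1. G_x = 7  [CB ∥ GF ∩ BF ∥ CG]
2. G_y = 11  [CB ∥ GF ∩ BF ∥ CG]
   → G = (7, 11)
3. E_x = 13/3  [2·signedArea(EAF) = -10 ∩ EB · CG = -251/3]
4. E_y = 23/3  [2·signedArea(EAF) = -10 ∩ EB · CG = -251/3]
   → E = (13/3, 23/3)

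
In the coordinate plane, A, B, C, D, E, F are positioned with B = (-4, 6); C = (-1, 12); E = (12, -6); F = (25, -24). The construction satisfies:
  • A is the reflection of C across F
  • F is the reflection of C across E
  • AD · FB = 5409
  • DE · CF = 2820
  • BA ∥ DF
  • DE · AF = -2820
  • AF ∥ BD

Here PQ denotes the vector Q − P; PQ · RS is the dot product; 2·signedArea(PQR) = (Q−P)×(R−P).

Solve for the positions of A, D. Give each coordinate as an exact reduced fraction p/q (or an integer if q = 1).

1. A_x = 51  [A is the reflection of C across F]
2. A_y = -60  [A is the reflection of C across F]
   → A = (51, -60)
3. D_x = -30  [BA ∥ DF ∩ AF ∥ BD]
4. D_y = 42  [BA ∥ DF ∩ AF ∥ BD]
   → D = (-30, 42)

A = (51, -60)
D = (-30, 42)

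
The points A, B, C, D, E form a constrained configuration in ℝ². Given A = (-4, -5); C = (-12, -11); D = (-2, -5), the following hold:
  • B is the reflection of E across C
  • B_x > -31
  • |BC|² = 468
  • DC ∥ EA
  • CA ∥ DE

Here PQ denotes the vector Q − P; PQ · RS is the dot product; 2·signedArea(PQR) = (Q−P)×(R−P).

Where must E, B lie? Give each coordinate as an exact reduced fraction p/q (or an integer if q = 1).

1. E_x = 6  [DC ∥ EA ∩ CA ∥ DE]
2. E_y = 1  [DC ∥ EA ∩ CA ∥ DE]
   → E = (6, 1)
3. B_x = -30  [B is the reflection of E across C]
4. B_y = -23  [B is the reflection of E across C]
   → B = (-30, -23)

B = (-30, -23)
E = (6, 1)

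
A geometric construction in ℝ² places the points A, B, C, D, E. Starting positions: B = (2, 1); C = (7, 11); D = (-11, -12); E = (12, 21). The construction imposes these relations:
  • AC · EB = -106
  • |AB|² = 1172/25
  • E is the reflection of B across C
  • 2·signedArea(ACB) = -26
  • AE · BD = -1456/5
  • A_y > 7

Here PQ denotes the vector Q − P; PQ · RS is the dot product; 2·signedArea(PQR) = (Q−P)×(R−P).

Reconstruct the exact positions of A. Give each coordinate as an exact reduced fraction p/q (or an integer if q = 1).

A = (14/5, 39/5)

1. A_x = 14/5  [2·signedArea(ACB) = -26 ∩ AE · BD = -1456/5]
2. A_y = 39/5  [2·signedArea(ACB) = -26 ∩ AE · BD = -1456/5]
   → A = (14/5, 39/5)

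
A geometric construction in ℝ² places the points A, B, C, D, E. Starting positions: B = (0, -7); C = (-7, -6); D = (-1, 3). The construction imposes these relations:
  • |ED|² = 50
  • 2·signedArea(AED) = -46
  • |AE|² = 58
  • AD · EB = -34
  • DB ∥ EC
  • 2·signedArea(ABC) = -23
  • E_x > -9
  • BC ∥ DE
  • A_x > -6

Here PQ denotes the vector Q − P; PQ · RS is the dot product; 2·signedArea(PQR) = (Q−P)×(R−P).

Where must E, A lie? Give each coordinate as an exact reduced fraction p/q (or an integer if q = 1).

A = (-5, -3)
E = (-8, 4)

1. E_x = -8  [DB ∥ EC ∩ BC ∥ DE]
2. E_y = 4  [DB ∥ EC ∩ BC ∥ DE]
   → E = (-8, 4)
3. A_x = -5  [2·signedArea(AED) = -46 ∩ AD · EB = -34]
4. A_y = -3  [2·signedArea(AED) = -46 ∩ AD · EB = -34]
   → A = (-5, -3)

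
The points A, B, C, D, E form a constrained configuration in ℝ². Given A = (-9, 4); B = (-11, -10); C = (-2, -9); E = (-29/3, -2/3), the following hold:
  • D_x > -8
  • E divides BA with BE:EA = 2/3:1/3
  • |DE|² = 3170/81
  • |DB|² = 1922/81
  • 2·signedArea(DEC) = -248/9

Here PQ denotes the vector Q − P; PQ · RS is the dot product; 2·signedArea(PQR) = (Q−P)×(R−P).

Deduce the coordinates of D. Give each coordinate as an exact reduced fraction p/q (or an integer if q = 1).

D = (-68/9, -59/9)

1. D_x = -68/9  [line 25/3·x + 23/3·y + 1019/9 = 0 ∩ |DE|² = 3170/81]
2. D_y = -59/9  [line 25/3·x + 23/3·y + 1019/9 = 0 ∩ |DE|² = 3170/81]
   → D = (-68/9, -59/9)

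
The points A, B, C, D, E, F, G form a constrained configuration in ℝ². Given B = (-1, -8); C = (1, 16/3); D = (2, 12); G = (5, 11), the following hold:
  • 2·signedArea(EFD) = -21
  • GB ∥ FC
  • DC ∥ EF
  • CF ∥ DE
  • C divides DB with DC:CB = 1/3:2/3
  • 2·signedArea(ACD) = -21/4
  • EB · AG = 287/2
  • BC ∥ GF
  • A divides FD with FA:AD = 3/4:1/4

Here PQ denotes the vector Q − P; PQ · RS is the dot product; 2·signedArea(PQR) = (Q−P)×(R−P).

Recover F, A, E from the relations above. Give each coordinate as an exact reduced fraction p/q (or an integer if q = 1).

A = (13/4, 181/12)
E = (8, 31)
F = (7, 73/3)

1. F_x = 7  [GB ∥ FC ∩ BC ∥ GF]
2. F_y = 73/3  [GB ∥ FC ∩ BC ∥ GF]
   → F = (7, 73/3)
3. A_x = 13/4  [A divides FD with FA:AD = 3/4:1/4]
4. A_y = 181/12  [A divides FD with FA:AD = 3/4:1/4]
   → A = (13/4, 181/12)
5. E_x = 8  [DC ∥ EF ∩ CF ∥ DE]
6. E_y = 31  [DC ∥ EF ∩ CF ∥ DE]
   → E = (8, 31)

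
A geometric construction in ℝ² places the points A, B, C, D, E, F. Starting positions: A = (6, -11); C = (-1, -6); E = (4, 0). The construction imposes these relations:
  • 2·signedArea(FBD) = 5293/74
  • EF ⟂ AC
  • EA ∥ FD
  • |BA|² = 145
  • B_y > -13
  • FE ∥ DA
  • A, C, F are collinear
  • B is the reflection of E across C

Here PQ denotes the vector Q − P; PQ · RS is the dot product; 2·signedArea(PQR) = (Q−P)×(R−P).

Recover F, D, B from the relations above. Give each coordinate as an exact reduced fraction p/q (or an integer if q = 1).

B = (-6, -12)
D = (109/74, -1283/74)
F = (-39/74, -469/74)

1. F_x = -39/74  [A, C, F are collinear ∩ EF ⟂ AC]
2. F_y = -469/74  [A, C, F are collinear ∩ EF ⟂ AC]
   → F = (-39/74, -469/74)
3. D_x = 109/74  [FE ∥ DA ∩ EA ∥ FD]
4. D_y = -1283/74  [FE ∥ DA ∩ EA ∥ FD]
   → D = (109/74, -1283/74)
5. B_x = -6  [B is the reflection of E across C]
6. B_y = -12  [B is the reflection of E across C]
   → B = (-6, -12)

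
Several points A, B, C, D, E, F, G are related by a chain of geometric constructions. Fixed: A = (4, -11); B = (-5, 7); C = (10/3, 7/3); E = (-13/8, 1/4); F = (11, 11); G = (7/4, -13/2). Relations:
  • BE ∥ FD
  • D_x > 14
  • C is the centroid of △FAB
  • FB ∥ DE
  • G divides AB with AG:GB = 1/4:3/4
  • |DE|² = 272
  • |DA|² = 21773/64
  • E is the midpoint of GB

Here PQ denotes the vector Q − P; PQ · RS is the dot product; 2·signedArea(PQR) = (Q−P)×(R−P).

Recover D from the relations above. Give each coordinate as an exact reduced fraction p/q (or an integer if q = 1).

D = (115/8, 17/4)

1. D_x = 115/8  [FB ∥ DE ∩ BE ∥ FD]
2. D_y = 17/4  [FB ∥ DE ∩ BE ∥ FD]
   → D = (115/8, 17/4)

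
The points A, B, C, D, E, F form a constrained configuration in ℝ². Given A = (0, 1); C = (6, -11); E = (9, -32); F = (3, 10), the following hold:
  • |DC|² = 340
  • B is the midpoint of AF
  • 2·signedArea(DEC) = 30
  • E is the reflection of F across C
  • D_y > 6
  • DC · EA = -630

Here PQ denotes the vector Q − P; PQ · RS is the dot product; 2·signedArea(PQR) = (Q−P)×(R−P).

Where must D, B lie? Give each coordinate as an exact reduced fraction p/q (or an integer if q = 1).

1. D_x = 2  [2·signedArea(DEC) = 30 ∩ DC · EA = -630]
2. D_y = 7  [2·signedArea(DEC) = 30 ∩ DC · EA = -630]
   → D = (2, 7)
3. B_x = 3/2  [B is the midpoint of AF]
4. B_y = 11/2  [B is the midpoint of AF]
   → B = (3/2, 11/2)

B = (3/2, 11/2)
D = (2, 7)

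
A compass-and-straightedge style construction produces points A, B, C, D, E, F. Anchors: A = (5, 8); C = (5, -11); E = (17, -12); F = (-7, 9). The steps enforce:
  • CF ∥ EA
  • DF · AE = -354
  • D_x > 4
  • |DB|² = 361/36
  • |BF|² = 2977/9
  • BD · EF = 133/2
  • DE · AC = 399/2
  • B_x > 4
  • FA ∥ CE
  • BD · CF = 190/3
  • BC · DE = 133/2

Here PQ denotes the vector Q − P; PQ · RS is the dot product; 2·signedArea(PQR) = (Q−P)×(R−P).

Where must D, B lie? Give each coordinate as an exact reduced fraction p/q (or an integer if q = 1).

1. D_x = 5  [DF · AE = -354 ∩ DE · AC = 399/2]
2. D_y = -3/2  [DF · AE = -354 ∩ DE · AC = 399/2]
   → D = (5, -3/2)
3. B_x = 5  [BD · EF = 133/2 ∩ BD · CF = 190/3]
4. B_y = -14/3  [BD · EF = 133/2 ∩ BD · CF = 190/3]
   → B = (5, -14/3)

B = (5, -14/3)
D = (5, -3/2)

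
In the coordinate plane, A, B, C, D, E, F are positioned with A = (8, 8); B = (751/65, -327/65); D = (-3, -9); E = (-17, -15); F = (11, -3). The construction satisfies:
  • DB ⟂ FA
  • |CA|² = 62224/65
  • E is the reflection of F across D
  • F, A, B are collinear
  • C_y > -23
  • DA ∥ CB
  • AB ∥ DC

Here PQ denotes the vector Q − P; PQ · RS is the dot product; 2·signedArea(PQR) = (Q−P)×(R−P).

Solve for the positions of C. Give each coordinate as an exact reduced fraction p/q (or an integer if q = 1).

C = (36/65, -1432/65)

1. C_x = 36/65  [DA ∥ CB ∩ AB ∥ DC]
2. C_y = -1432/65  [DA ∥ CB ∩ AB ∥ DC]
   → C = (36/65, -1432/65)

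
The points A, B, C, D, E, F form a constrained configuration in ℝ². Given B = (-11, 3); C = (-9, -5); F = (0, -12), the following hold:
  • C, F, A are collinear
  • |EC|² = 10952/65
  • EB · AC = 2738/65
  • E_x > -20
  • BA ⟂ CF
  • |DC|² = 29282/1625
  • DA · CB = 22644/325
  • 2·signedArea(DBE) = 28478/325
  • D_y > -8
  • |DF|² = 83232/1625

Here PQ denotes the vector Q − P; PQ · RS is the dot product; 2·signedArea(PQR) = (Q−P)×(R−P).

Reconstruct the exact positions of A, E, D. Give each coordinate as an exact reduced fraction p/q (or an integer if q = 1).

1. A_x = -918/65  [C, F, A are collinear ∩ BA ⟂ CF]
2. A_y = -66/65  [C, F, A are collinear ∩ BA ⟂ CF]
   → A = (-918/65, -66/65)
3. E_x = -1251/65  [line -333/65·x + 259/65·y + -7178/65 = 0 ∩ |EC|² = 10952/65]
4. E_y = 193/65  [line -333/65·x + 259/65·y + -7178/65 = 0 ∩ |EC|² = 10952/65]
   → E = (-1251/65, 193/65)
5. D_x = -1836/325  [DA · CB = 22644/325 ∩ 2·signedArea(DBE) = 28478/325]
6. D_y = -2472/325  [DA · CB = 22644/325 ∩ 2·signedArea(DBE) = 28478/325]
   → D = (-1836/325, -2472/325)

A = (-918/65, -66/65)
D = (-1836/325, -2472/325)
E = (-1251/65, 193/65)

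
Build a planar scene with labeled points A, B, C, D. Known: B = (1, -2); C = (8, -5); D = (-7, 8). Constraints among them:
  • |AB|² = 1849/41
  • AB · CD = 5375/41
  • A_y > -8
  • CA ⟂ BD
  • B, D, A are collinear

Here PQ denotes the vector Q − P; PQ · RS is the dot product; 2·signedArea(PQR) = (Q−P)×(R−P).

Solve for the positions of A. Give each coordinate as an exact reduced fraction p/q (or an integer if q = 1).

A = (213/41, -297/41)

1. A_x = 213/41  [B, D, A are collinear ∩ CA ⟂ BD]
2. A_y = -297/41  [B, D, A are collinear ∩ CA ⟂ BD]
   → A = (213/41, -297/41)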